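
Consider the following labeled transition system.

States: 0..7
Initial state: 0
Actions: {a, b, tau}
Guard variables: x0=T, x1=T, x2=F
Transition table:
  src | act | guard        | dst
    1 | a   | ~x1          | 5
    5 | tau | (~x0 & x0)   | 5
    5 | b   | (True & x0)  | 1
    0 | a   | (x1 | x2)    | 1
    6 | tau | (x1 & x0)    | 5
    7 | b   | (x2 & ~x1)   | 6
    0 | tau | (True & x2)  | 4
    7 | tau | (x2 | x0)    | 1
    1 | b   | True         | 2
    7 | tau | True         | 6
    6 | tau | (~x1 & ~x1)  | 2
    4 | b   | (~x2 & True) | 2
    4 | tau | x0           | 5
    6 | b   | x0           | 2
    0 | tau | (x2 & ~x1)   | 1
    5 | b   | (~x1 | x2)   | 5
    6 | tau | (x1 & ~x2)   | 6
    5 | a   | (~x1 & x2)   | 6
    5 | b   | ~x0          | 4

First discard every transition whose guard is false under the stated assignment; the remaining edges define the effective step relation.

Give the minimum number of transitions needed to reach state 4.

Answer: UNREACHABLE

Analysis:
BFS to 4:
  depth 0: {0}
  depth 1: {1}
  depth 2: {2}
4 never appears.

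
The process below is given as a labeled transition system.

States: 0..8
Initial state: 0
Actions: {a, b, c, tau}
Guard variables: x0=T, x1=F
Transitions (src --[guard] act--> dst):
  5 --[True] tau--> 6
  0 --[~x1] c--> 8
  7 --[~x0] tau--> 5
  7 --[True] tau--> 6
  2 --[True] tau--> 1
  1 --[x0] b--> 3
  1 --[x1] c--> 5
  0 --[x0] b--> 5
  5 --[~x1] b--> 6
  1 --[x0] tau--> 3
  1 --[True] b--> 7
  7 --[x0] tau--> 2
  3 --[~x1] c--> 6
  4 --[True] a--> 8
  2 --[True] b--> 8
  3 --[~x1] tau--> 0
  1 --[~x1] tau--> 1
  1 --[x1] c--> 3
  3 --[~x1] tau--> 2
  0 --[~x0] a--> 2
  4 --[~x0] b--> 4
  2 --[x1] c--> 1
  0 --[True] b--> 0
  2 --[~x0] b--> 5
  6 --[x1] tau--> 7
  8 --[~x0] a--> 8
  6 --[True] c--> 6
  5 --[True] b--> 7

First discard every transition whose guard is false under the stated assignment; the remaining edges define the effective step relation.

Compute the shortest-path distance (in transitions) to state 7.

Answer: 2

Analysis:
Breadth-first toward 7:
  depth 0: {0}
  depth 1: {5,8}
  depth 2: {6,7}
first hit 7 at d=2 via b·b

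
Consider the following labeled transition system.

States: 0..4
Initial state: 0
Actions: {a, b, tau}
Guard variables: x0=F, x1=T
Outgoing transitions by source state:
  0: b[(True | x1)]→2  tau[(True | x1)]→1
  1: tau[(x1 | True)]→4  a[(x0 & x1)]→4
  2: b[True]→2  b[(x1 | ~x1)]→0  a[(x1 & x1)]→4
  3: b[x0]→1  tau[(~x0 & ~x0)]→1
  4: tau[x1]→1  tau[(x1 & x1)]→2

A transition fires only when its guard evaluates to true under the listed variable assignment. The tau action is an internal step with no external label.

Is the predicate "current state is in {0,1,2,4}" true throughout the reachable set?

Answer: INVARIANT HOLDS

Analysis:
Inv-set: {0,1,2,4}
R = {0,1,2,4}
  0: ✓
  1: ✓
  2: ✓
  4: ✓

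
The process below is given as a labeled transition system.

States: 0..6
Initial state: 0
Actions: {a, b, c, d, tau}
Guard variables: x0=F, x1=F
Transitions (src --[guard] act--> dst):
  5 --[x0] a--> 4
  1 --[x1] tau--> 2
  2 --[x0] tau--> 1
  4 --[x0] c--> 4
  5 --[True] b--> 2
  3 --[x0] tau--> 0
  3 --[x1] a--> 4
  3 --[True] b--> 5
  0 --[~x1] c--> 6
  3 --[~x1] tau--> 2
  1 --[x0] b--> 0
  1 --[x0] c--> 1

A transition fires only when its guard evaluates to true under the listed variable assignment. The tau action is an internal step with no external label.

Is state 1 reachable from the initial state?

After dropping false guards: 4 live edges.
L0 = {0}
L1 = {6}  cumulative {0,6}
Reach set: {0,6}

Answer: UNREACHABLE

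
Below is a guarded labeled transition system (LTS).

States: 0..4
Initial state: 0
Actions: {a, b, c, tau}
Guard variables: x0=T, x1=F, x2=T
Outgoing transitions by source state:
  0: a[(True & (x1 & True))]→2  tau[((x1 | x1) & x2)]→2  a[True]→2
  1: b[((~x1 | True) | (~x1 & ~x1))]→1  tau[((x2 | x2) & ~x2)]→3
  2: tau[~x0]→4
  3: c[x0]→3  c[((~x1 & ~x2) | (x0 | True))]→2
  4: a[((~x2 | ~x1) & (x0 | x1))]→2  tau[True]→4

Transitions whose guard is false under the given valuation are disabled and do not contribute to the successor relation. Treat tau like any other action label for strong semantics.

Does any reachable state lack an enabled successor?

Answer: DEADLOCK at state 2

Analysis:
Reach set: {0,2}
  0: a→2  [1 exit(s)]
  2: ∅  [deadlock]
Path to 2: a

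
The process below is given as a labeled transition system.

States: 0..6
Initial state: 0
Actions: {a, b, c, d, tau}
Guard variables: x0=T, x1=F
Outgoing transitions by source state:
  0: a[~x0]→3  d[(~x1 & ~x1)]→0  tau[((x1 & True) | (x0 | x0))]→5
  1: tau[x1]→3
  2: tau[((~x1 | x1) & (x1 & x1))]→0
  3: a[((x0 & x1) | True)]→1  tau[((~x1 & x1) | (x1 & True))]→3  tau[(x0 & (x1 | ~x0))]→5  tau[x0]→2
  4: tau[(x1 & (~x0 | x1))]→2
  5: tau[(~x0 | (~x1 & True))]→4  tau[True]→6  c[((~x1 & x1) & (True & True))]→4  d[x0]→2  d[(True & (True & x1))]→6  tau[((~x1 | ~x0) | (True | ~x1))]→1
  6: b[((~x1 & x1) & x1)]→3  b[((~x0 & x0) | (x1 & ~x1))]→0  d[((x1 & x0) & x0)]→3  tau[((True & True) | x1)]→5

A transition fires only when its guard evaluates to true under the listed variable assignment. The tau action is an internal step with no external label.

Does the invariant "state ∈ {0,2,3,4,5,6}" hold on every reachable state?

Safe = {0,2,3,4,5,6}
Reachable = {0,1,2,4,5,6}
  0: ✓
  1: VIOLATES
  2: ✓
  4: ✓
  5: ✓
  6: ✓
reach 1 via tau·tau — violates

Answer: INVARIANT VIOLATED at state 1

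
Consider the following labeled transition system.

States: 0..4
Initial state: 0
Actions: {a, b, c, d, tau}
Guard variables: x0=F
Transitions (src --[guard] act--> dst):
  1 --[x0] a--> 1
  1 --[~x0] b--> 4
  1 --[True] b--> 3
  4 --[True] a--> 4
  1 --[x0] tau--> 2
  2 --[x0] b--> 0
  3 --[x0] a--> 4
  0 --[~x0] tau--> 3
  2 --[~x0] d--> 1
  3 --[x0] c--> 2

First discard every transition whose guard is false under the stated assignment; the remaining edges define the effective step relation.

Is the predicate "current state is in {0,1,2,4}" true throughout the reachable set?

Answer: INVARIANT VIOLATED at state 3

Trace:
Allowed set {0,1,2,4}
Reach set: {0,3}
  0: ✓
  3: ✗ unsafe
counterexample path to 3: tau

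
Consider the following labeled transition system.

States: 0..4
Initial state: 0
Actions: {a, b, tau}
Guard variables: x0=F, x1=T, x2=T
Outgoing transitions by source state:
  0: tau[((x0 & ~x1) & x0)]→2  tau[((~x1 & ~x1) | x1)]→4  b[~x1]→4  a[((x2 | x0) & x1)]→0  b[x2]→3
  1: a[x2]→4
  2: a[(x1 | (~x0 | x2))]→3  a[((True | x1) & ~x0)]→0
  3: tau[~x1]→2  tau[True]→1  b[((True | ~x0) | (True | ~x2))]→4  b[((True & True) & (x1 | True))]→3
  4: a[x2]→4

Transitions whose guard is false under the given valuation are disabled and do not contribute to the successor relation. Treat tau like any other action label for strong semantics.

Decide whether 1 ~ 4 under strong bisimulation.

Answer: BISIMILAR

Analysis:
Bisimulation quotient by refinement:
  P[0] = {{0,1,2,3,4}}
  P[1] = {{0},{1,2,4},{3}}
  P[2] = {{0},{1,4},{2},{3}}
4 equivalence class(es) (converged in 3)
class of 1: {1,4}; class of 4: {1,4}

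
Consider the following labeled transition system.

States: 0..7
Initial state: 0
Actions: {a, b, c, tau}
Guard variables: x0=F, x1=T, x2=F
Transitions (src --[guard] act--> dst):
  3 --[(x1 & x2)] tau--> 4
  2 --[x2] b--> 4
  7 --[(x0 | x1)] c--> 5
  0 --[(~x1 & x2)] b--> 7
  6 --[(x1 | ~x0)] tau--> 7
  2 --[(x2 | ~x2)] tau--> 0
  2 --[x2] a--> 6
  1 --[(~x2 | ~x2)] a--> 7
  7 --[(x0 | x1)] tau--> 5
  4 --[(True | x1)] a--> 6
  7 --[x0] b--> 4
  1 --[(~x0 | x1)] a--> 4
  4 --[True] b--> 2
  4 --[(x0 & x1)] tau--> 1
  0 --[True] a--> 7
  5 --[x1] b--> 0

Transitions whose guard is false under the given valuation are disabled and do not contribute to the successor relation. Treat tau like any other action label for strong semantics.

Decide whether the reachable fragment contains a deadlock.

R = {0,5,7}
  0: a→7  [1 exit(s)]
  5: b→0  [1 exit(s)]
  7: c→5  tau→5  [2 exit(s)]

Answer: DEADLOCK-FREE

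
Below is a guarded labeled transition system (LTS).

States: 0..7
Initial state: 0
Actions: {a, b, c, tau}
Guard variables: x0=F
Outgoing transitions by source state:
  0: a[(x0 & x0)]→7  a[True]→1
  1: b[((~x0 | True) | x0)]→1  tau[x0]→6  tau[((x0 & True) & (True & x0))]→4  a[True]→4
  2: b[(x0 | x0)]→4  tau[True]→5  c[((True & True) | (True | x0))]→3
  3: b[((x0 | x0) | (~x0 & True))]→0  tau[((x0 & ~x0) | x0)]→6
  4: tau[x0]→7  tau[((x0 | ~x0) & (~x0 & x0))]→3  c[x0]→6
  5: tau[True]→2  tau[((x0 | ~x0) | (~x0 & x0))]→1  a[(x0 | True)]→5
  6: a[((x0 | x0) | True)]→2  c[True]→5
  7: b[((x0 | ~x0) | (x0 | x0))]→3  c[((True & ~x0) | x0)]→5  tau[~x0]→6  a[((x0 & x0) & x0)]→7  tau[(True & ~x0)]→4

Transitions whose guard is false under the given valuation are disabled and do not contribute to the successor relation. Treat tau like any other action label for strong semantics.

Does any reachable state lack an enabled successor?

Answer: DEADLOCK at state 4

Analysis:
R = {0,1,4}
  0: a→1  [deg 1]
  1: a→4  b→1  [deg 2]
  4: ∅  [deadlock]
Path to 4: a·a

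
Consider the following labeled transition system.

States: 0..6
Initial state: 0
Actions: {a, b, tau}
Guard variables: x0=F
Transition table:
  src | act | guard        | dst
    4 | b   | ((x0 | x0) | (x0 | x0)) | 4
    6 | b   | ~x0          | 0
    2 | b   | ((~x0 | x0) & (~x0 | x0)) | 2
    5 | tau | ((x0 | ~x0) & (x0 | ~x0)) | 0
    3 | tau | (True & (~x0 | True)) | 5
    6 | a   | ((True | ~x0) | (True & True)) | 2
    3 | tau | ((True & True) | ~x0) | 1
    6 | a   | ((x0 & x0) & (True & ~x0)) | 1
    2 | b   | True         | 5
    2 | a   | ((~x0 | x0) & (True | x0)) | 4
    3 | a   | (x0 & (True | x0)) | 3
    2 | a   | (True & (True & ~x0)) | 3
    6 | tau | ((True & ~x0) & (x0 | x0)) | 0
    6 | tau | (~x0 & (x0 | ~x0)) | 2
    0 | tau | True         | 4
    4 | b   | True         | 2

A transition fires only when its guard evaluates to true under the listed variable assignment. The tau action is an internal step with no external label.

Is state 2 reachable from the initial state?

After dropping false guards: 12 live edges.
L0 = {0}
L1 = {4}  total {0,4}
L2 = {2}  total {0,2,4}
L3 = {3,5}  total {0,2,3,4,5}
L4 = {1}  total {0,1,2,3,4,5}
R = {0,1,2,3,4,5}
witness 2: tau·b

Answer: REACHABLE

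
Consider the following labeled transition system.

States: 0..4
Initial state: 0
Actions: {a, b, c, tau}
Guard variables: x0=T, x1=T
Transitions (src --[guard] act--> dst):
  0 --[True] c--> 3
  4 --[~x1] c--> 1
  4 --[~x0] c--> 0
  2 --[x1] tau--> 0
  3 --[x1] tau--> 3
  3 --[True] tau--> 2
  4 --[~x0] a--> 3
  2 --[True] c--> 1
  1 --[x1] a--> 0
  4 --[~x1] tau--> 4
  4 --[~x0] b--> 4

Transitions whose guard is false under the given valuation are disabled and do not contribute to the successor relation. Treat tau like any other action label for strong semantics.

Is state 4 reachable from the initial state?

Answer: UNREACHABLE

Working:
6 transition(s) survive guard evaluation.
Layer 0: {0}
Layer 1: {3}  cumulative {0,3}
Layer 2: {2}  cumulative {0,2,3}
Layer 3: {1}  cumulative {0,1,2,3}
Reach set: {0,1,2,3}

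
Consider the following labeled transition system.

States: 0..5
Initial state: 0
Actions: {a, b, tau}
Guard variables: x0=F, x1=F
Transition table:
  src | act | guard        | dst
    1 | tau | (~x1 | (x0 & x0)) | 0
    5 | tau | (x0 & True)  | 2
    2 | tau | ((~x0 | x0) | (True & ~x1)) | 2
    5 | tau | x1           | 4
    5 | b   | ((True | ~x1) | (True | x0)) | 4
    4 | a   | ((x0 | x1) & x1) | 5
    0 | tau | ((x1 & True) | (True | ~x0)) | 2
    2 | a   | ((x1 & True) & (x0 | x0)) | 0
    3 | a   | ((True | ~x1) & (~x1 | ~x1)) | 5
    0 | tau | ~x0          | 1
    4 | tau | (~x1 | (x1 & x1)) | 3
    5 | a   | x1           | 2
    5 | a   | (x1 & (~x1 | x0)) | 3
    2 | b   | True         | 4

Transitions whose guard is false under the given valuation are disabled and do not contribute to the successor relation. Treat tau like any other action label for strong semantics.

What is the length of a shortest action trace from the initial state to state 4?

Answer: 2

Trace:
Layered search for 4:
  Layer 0: {0}
  Layer 1: {1,2}
  Layer 2: {4}
depth(4)=2, e.g. tau·b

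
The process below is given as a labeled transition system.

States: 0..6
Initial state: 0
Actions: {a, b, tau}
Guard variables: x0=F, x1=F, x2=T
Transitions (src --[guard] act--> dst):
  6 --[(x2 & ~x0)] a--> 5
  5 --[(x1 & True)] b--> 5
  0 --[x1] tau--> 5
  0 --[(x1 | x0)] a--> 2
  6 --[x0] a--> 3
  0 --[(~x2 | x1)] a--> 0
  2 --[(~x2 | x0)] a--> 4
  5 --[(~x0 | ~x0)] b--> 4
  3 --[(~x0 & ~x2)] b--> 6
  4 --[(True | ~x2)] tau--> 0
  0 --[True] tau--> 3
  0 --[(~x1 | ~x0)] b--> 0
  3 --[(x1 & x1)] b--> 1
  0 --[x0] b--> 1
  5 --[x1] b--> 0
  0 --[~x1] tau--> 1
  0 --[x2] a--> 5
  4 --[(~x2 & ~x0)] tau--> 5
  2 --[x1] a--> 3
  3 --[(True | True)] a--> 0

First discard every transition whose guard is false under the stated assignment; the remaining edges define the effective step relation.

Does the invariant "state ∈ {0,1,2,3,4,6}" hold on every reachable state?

Answer: INVARIANT VIOLATED at state 5

Trace:
Allowed set {0,1,2,3,4,6}
R = {0,1,3,4,5}
  0: ✓
  1: ✓
  3: ✓
  4: ✓
  5: ✗ unsafe
witness against invariant: a → 5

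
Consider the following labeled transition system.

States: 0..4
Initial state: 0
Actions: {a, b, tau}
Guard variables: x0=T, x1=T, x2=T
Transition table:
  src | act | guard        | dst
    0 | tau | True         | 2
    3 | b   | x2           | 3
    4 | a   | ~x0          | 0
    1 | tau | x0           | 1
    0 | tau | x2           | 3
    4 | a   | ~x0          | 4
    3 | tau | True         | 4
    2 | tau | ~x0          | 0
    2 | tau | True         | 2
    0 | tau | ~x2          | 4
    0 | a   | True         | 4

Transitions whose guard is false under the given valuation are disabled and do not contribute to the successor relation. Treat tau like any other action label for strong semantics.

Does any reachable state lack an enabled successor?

Reachable = {0,2,3,4}
  0: a→4  tau→2  tau→3  [deg 3]
  2: tau→2  [deg 1]
  3: b→3  tau→4  [deg 2]
  4: ∅  [deadlock]
trace reaching 4: a

Answer: DEADLOCK at state 4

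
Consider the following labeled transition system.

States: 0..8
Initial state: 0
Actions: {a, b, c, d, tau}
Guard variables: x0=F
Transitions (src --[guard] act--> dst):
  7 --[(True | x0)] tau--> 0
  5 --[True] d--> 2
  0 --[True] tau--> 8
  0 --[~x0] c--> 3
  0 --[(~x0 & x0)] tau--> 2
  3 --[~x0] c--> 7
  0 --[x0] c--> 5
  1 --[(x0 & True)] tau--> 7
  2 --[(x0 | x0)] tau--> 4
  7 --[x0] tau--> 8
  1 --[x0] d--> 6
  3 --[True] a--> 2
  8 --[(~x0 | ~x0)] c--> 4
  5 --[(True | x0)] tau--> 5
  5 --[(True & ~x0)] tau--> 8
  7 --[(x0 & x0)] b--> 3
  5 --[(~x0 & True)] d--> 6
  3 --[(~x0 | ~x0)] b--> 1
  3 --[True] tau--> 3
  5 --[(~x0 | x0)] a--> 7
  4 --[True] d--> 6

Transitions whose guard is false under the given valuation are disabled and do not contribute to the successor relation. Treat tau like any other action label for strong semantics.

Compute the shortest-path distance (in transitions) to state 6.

Answer: 3

Analysis:
Breadth-first toward 6:
  depth 0: {0}
  depth 1: {3,8}
  depth 2: {1,2,4,7}
  depth 3: {6}
first hit 6 at d=3 via tau·c·d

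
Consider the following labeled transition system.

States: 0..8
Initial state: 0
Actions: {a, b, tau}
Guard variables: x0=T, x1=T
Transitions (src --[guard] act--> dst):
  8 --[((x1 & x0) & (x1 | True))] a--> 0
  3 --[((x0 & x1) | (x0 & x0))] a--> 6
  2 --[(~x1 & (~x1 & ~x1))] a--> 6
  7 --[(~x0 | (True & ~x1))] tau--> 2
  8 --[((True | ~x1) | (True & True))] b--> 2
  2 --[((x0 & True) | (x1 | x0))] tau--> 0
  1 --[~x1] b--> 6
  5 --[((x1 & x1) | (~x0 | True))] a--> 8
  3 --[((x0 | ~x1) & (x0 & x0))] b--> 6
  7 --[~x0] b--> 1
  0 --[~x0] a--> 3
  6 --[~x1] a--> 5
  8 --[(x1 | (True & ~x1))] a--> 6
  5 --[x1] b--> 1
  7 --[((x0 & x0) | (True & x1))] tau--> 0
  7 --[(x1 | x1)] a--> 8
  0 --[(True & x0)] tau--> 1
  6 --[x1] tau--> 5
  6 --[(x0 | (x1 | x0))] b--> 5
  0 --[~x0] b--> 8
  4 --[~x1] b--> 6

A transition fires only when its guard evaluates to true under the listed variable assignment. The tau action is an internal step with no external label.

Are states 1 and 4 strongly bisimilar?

Bisimulation quotient by refinement:
  π0 = {{0,1,2,3,4,5,6,7,8}}
  π1 = {{0,2},{1,4},{3,5,8},{6},{7}}
  π2 = {{0},{1,4},{2},{3},{5},{6},{7},{8}}
Fixed point at round 3; 8 class(es).
[1]={1,4}  [4]={1,4}

Answer: BISIMILAR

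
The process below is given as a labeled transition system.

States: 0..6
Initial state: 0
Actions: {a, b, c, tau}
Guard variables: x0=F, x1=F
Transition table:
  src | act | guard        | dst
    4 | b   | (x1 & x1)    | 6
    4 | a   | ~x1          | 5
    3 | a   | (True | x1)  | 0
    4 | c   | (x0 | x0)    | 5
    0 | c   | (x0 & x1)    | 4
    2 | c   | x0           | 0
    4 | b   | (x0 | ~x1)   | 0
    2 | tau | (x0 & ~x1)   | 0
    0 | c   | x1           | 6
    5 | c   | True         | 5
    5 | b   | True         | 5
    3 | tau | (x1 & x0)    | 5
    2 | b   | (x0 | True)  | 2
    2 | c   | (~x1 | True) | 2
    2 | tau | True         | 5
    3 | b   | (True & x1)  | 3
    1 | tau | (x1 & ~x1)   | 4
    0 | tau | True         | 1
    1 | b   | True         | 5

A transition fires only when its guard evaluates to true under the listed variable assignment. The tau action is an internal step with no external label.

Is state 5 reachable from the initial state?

Answer: REACHABLE

Analysis:
After dropping false guards: 10 live edges.
Layer 0: {0}
Layer 1: {1}  cumulative {0,1}
Layer 2: {5}  cumulative {0,1,5}
R = {0,1,5}
witness 5: tau·b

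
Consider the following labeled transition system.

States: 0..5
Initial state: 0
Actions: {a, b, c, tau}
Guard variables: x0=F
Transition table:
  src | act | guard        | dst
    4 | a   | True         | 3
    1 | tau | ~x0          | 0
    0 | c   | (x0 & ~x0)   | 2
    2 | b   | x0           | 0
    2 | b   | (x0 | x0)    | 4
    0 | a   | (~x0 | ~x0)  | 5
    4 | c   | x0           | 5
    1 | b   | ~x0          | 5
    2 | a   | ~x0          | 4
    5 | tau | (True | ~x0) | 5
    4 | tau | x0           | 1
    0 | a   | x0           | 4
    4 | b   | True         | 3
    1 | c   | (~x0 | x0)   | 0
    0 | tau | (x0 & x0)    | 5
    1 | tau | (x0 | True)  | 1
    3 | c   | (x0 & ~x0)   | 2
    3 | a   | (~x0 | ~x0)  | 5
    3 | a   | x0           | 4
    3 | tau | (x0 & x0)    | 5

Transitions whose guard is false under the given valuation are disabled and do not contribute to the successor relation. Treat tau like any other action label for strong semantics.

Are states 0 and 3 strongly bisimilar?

Compute ~ classes (split until stable):
  P[0] = {{0,1,2,3,4,5}}
  P[1] = {{0,2,3},{1},{4},{5}}
  P[2] = {{0,3},{1},{2},{4},{5}}
Fixed point at round 3; 5 class(es).
class of 0: {0,3}; class of 3: {0,3}

Answer: BISIMILAR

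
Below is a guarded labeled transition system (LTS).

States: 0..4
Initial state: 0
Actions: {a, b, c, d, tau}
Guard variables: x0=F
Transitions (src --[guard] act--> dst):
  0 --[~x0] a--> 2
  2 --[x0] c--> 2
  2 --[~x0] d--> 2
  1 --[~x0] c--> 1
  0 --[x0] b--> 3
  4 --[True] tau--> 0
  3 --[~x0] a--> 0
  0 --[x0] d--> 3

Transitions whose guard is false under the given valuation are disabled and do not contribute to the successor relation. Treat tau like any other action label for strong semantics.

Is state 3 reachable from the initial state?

Answer: UNREACHABLE

Working:
5 transition(s) survive guard evaluation.
Layer 0: {0}
Layer 1: {2}  total {0,2}
Reach set: {0,2}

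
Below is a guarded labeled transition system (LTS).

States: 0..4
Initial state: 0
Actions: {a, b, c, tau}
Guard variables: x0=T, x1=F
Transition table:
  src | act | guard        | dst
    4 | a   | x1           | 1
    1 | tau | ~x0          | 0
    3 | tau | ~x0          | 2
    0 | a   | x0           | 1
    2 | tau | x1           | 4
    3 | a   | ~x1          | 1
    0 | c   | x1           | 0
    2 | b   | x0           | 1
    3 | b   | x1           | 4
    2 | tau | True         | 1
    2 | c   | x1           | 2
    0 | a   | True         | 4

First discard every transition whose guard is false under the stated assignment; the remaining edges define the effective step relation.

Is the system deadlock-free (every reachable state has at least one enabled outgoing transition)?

Answer: DEADLOCK at state 1

Trace:
Reach set: {0,1,4}
  0: a→1  a→4  [2 out]
  1: ∅  [deadlock]
  4: ∅  [deadlock]
witness 1: a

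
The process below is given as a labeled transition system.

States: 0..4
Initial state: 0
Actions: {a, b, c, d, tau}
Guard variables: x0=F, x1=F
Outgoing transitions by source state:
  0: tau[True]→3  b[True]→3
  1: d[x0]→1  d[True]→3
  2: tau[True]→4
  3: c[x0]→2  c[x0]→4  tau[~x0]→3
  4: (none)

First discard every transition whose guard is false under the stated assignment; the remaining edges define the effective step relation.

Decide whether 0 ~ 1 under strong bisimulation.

Answer: NOT BISIMILAR

Working:
Bisimulation quotient by refinement:
  round 0: {{0,1,2,3,4}}
  round 1: {{0},{1},{2,3},{4}}
  round 2: {{0},{1},{2},{3},{4}}
stable after 3 split(s): 5 block(s)
0∈{0}, 1∈{1}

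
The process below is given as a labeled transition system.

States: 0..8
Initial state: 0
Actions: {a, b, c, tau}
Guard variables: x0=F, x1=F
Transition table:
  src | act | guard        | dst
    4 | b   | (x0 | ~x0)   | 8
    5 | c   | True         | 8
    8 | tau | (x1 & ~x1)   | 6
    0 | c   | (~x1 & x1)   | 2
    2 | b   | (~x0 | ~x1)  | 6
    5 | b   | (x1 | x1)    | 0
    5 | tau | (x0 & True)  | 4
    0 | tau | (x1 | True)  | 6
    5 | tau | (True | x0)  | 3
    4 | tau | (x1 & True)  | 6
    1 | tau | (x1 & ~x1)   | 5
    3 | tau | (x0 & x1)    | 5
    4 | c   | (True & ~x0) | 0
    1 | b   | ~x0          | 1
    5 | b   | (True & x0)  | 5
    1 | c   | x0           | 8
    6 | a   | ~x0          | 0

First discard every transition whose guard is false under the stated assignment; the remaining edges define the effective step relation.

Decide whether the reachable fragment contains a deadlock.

Reach set: {0,6}
  0: tau→6  [1 exit(s)]
  6: a→0  [1 exit(s)]

Answer: DEADLOCK-FREE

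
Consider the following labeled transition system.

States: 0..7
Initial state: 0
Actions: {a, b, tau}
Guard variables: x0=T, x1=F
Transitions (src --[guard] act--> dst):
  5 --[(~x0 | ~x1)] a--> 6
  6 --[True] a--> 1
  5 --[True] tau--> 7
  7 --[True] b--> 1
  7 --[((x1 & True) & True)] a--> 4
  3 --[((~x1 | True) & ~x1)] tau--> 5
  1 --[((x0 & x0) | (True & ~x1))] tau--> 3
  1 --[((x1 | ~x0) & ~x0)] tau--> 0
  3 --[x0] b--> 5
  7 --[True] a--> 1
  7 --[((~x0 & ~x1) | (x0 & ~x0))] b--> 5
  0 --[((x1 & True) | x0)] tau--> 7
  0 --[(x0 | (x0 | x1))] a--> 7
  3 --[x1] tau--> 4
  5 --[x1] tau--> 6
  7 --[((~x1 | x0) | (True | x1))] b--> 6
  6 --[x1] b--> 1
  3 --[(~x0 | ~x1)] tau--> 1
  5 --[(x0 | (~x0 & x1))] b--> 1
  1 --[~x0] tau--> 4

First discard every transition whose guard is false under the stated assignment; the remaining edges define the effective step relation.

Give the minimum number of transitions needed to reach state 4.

Answer: UNREACHABLE

Working:
Breadth-first toward 4:
  depth 0: {0}
  depth 1: {7}
  depth 2: {1,6}
  depth 3: {3}
  depth 4: {5}
4 never appears.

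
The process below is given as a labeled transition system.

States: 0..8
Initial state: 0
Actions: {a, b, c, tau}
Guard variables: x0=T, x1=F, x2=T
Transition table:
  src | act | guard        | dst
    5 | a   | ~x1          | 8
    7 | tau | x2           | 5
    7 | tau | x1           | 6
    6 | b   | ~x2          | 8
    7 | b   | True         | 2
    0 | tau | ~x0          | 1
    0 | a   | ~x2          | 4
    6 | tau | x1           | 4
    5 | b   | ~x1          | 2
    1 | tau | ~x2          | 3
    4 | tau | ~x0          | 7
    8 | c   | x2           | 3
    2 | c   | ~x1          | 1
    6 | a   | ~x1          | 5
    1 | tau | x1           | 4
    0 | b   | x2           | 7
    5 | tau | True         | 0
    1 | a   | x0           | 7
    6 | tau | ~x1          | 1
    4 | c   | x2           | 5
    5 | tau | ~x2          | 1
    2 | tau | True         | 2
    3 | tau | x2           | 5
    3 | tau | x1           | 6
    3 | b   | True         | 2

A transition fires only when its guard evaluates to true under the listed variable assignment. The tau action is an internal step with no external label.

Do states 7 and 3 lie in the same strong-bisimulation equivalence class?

Refine partition for ~:
  π0 = {{0,1,2,3,4,5,6,7,8}}
  π1 = {{0},{1},{2},{3,7},{4,8},{5},{6}}
  π2 = {{0},{1},{2},{3,7},{4},{5},{6},{8}}
stable after 3 split(s): 8 block(s)
7∈{3,7}, 3∈{3,7}

Answer: BISIMILAR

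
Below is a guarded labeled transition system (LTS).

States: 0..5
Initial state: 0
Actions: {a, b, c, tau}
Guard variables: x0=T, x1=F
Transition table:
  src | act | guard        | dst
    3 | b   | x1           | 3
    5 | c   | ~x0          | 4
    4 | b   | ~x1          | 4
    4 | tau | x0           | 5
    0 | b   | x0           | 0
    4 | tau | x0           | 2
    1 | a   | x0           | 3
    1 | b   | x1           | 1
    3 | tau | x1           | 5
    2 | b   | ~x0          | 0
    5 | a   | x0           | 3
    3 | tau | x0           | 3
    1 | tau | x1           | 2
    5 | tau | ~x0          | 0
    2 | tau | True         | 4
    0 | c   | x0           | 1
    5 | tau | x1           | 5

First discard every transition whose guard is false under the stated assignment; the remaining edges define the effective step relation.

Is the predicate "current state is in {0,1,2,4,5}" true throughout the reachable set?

Answer: INVARIANT VIOLATED at state 3

Analysis:
Inv-set: {0,1,2,4,5}
Reachable = {0,1,3}
  0: safe
  1: safe
  3: VIOLATES
reach 3 via c·a — violates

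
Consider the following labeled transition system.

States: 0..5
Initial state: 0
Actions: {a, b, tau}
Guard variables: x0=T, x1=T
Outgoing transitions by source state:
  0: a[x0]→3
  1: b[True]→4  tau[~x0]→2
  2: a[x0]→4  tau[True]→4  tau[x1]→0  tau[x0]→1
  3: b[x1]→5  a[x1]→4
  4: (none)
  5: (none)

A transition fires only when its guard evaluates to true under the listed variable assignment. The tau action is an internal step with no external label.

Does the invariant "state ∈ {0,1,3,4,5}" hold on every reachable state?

Answer: INVARIANT HOLDS

Working:
Inv-set: {0,1,3,4,5}
R = {0,3,4,5}
  0: ok
  3: ok
  4: ok
  5: ok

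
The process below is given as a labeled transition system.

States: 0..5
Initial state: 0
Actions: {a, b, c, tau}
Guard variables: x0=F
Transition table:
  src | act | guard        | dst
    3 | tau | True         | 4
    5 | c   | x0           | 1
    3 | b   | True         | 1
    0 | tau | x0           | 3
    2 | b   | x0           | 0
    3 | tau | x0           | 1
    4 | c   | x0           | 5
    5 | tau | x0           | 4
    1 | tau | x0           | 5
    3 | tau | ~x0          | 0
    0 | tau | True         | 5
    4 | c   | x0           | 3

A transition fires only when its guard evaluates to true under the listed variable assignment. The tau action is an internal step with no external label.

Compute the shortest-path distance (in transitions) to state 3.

Layered search for 3:
  Layer 0: {0}
  Layer 1: {5}
3 never appears.

Answer: UNREACHABLE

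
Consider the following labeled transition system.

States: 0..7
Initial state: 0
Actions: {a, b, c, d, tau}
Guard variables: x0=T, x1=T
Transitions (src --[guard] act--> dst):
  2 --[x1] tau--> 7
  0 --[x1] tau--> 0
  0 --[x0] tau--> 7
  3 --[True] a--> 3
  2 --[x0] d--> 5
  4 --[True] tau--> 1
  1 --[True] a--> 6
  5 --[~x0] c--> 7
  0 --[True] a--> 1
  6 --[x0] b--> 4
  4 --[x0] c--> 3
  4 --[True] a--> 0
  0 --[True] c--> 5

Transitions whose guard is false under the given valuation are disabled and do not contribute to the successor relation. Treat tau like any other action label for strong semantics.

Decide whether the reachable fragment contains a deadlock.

Answer: DEADLOCK at state 5

Analysis:
Reach set: {0,1,3,4,5,6,7}
  0: a→1  c→5  tau→0  tau→7  [deg 4]
  1: a→6  [deg 1]
  3: a→3  [deg 1]
  4: a→0  c→3  tau→1  [deg 3]
  5: ∅  [STUCK]
  6: b→4  [deg 1]
  7: ∅  [STUCK]
Path to 5: c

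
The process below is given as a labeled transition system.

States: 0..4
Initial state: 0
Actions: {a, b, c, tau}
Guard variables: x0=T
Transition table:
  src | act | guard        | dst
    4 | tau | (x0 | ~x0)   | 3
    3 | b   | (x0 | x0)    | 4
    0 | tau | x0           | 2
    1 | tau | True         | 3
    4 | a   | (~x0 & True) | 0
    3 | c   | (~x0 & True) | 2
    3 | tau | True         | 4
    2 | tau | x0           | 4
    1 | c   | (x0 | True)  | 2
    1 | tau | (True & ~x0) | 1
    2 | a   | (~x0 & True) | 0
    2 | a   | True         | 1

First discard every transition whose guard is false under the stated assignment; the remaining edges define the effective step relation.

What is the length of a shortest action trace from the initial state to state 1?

Answer: 2

Analysis:
Layered search for 1:
  depth 0: {0}
  depth 1: {2}
  depth 2: {1,4}
first hit 1 at d=2 via tau·a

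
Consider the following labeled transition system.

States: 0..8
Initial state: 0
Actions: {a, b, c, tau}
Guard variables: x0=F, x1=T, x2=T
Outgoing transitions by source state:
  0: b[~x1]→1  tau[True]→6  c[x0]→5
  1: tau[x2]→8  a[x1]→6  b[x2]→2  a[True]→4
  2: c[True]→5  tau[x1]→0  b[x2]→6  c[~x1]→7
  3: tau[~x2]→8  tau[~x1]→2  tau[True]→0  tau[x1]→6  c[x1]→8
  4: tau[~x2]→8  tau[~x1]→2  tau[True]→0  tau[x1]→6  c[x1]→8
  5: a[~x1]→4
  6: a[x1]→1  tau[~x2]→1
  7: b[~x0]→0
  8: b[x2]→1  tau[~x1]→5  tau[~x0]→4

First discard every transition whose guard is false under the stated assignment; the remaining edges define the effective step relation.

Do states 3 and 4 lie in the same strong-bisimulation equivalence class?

Answer: BISIMILAR

Working:
Compute ~ classes (split until stable):
  π0 = {{0,1,2,3,4,5,6,7,8}}
  π1 = {{0},{1},{2},{3,4},{5},{6},{7},{8}}
8 equivalence class(es) (converged in 2)
[3]={3,4}  [4]={3,4}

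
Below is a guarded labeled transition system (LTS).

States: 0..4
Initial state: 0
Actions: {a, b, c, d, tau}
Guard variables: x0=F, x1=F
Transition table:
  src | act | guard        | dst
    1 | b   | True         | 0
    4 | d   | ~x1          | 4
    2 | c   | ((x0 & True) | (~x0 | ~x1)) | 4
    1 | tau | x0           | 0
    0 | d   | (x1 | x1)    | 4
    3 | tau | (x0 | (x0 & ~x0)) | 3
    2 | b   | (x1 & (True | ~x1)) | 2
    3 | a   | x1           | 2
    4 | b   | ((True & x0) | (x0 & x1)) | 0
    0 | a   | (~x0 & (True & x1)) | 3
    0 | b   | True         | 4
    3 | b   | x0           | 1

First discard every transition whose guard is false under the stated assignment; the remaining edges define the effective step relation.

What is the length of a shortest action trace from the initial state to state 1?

BFS to 1:
  depth 0: {0}
  depth 1: {4}
1 never appears.

Answer: UNREACHABLE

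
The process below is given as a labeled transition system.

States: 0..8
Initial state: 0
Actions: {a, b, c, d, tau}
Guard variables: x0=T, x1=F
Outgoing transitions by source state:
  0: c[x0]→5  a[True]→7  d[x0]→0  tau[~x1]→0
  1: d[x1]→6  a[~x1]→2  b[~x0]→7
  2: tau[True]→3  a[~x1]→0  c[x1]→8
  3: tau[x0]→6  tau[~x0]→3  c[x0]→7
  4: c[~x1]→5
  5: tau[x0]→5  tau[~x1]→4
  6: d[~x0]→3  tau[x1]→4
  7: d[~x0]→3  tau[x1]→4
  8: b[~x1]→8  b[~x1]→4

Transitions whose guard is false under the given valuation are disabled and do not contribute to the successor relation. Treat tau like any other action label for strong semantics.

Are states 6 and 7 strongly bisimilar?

Bisimulation quotient by refinement:
  P[0] = {{0,1,2,3,4,5,6,7,8}}
  P[1] = {{0},{1},{2},{3},{4},{5},{6,7},{8}}
8 equivalence class(es) (converged in 2)
[6]={6,7}  [7]={6,7}

Answer: BISIMILAR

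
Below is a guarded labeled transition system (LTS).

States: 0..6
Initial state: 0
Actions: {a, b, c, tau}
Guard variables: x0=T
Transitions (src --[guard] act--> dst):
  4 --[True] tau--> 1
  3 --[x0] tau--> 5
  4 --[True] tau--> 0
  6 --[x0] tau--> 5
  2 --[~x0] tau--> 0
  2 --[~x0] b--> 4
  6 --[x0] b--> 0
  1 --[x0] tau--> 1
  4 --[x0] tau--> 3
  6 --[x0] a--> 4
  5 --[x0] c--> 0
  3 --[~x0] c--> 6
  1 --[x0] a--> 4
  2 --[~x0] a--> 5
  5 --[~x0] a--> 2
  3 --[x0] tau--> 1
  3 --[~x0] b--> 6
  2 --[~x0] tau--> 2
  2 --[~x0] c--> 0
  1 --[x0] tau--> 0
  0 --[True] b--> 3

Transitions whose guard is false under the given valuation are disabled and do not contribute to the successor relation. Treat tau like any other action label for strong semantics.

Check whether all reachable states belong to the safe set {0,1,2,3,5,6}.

Answer: INVARIANT VIOLATED at state 4

Trace:
Allowed set {0,1,2,3,5,6}
Reachable = {0,1,3,4,5}
  0: ✓
  1: ✓
  3: ✓
  4: outside
  5: ✓
witness against invariant: b·tau·a → 4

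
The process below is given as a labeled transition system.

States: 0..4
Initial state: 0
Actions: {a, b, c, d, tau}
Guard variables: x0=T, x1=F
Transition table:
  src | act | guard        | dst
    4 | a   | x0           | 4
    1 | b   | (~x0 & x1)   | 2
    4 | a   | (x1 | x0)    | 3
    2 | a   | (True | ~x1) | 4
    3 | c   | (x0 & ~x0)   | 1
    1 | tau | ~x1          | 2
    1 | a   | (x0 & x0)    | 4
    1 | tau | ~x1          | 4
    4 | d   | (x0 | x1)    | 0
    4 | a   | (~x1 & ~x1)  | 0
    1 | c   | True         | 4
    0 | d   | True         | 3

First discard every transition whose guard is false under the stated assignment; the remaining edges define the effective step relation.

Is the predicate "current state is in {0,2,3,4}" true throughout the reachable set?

Inv-set: {0,2,3,4}
R = {0,3}
  0: safe
  3: safe

Answer: INVARIANT HOLDS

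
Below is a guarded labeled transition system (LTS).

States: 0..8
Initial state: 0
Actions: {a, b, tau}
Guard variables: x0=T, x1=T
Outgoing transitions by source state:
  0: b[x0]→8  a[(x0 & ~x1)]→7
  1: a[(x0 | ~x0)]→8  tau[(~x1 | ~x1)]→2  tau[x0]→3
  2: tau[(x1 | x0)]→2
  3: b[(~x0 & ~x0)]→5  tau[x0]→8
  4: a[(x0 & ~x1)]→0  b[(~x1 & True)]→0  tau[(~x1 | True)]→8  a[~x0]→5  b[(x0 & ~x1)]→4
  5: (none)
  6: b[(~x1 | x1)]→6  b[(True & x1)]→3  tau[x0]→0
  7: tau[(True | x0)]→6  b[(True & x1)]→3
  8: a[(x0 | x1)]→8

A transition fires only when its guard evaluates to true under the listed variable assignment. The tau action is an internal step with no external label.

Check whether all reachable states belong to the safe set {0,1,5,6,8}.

Inv-set: {0,1,5,6,8}
Reachable = {0,8}
  0: ok
  8: ok

Answer: INVARIANT HOLDS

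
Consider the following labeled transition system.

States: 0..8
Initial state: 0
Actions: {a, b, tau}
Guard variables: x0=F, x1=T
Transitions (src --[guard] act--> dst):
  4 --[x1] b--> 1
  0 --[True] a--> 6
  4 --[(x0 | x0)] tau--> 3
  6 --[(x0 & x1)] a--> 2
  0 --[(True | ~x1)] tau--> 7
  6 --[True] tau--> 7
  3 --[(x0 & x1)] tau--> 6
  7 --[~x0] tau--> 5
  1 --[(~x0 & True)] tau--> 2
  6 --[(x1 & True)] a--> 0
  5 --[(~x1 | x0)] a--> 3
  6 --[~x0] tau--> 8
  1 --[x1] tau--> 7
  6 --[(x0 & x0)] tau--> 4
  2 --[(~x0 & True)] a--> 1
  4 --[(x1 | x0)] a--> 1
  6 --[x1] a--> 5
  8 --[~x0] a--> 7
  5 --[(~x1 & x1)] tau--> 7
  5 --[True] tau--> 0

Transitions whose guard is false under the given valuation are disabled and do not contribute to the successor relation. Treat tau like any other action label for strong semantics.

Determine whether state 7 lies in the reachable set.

Answer: REACHABLE

Working:
After dropping false guards: 14 live edges.
L0 = {0}
L1 = {6,7}  cumulative {0,6,7}
L2 = {5,8}  cumulative {0,5,6,7,8}
R = {0,5,6,7,8}
witness 7: tau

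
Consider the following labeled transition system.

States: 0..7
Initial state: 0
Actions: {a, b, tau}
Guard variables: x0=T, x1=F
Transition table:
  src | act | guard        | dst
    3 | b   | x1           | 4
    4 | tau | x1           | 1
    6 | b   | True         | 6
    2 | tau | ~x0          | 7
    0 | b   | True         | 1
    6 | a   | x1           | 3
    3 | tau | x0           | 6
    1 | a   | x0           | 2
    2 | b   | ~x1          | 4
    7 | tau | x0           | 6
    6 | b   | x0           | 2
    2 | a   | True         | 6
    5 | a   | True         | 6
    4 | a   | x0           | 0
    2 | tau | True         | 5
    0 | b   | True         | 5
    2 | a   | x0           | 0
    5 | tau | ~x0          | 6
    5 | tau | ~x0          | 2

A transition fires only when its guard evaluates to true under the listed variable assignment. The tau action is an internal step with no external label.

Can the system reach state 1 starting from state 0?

Guard filter leaves 13 enabled edge(s).
L0 = {0}
L1 = {1,5}  total {0,1,5}
L2 = {2,6}  total {0,1,2,5,6}
L3 = {4}  total {0,1,2,4,5,6}
R = {0,1,2,4,5,6}
Path to 1: b

Answer: REACHABLE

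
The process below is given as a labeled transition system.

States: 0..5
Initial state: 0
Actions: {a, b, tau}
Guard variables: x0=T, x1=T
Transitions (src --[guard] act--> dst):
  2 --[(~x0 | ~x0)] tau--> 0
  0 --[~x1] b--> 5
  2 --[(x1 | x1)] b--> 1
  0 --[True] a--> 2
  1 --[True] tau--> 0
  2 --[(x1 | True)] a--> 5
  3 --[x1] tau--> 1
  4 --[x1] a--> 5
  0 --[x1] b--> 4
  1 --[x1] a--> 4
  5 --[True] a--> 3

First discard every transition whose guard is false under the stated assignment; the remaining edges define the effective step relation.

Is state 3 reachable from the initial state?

Answer: REACHABLE

Analysis:
After dropping false guards: 9 live edges.
L0 = {0}
L1 = {2,4}  now seen {0,2,4}
L2 = {1,5}  now seen {0,1,2,4,5}
L3 = {3}  now seen {0,1,2,3,4,5}
Reach set: {0,1,2,3,4,5}
witness 3: a·a·a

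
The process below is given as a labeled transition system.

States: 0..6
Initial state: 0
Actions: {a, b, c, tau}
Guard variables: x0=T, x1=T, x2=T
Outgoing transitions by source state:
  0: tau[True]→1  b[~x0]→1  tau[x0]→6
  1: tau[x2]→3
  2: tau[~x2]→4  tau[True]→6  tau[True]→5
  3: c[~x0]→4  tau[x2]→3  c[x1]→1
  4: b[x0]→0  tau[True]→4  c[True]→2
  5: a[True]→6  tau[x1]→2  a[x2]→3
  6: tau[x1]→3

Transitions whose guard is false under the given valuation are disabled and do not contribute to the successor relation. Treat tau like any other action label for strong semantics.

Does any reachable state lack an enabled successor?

Answer: DEADLOCK-FREE

Analysis:
Reach set: {0,1,3,6}
  0: tau→1  tau→6  [deg 2]
  1: tau→3  [deg 1]
  3: c→1  tau→3  [deg 2]
  6: tau→3  [deg 1]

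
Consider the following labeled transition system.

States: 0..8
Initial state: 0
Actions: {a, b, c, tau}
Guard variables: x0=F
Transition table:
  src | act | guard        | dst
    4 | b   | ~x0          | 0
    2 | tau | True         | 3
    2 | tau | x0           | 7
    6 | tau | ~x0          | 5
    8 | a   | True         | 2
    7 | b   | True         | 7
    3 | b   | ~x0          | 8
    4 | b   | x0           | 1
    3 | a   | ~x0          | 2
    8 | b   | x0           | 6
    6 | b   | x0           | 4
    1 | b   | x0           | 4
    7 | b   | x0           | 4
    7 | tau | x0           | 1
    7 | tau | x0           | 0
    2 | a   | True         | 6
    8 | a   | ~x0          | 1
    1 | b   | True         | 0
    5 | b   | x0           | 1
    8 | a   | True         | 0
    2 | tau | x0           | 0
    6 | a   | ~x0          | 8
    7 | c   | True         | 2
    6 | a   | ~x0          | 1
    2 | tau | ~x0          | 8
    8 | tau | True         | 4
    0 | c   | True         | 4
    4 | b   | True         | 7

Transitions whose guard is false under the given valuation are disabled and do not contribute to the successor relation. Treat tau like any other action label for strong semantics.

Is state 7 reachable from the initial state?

After dropping false guards: 18 live edges.
L0 = {0}
L1 = {4}  now seen {0,4}
L2 = {7}  now seen {0,4,7}
L3 = {2}  now seen {0,2,4,7}
L4 = {3,6,8}  now seen {0,2,3,4,6,7,8}
L5 = {1,5}  now seen {0,1,2,3,4,5,6,7,8}
R = {0,1,2,3,4,5,6,7,8}
witness 7: c·b

Answer: REACHABLE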